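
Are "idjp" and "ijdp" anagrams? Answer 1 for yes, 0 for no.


Strings: "idjp", "ijdp"
Sorted first:  dijp
Sorted second: dijp
Sorted forms match => anagrams

1


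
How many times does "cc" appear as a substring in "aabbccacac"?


Searching for "cc" in "aabbccacac"
Scanning each position:
  Position 0: "aa" => no
  Position 1: "ab" => no
  Position 2: "bb" => no
  Position 3: "bc" => no
  Position 4: "cc" => MATCH
  Position 5: "ca" => no
  Position 6: "ac" => no
  Position 7: "ca" => no
  Position 8: "ac" => no
Total occurrences: 1

1


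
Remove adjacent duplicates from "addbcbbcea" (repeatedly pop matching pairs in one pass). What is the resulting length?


Input: addbcbbcea
Stack-based adjacent duplicate removal:
  Read 'a': push. Stack: a
  Read 'd': push. Stack: ad
  Read 'd': matches stack top 'd' => pop. Stack: a
  Read 'b': push. Stack: ab
  Read 'c': push. Stack: abc
  Read 'b': push. Stack: abcb
  Read 'b': matches stack top 'b' => pop. Stack: abc
  Read 'c': matches stack top 'c' => pop. Stack: ab
  Read 'e': push. Stack: abe
  Read 'a': push. Stack: abea
Final stack: "abea" (length 4)

4


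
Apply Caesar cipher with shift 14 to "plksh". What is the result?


Caesar cipher: shift "plksh" by 14
  'p' (pos 15) + 14 = pos 3 = 'd'
  'l' (pos 11) + 14 = pos 25 = 'z'
  'k' (pos 10) + 14 = pos 24 = 'y'
  's' (pos 18) + 14 = pos 6 = 'g'
  'h' (pos 7) + 14 = pos 21 = 'v'
Result: dzygv

dzygv


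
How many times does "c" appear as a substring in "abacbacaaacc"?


Searching for "c" in "abacbacaaacc"
Scanning each position:
  Position 0: "a" => no
  Position 1: "b" => no
  Position 2: "a" => no
  Position 3: "c" => MATCH
  Position 4: "b" => no
  Position 5: "a" => no
  Position 6: "c" => MATCH
  Position 7: "a" => no
  Position 8: "a" => no
  Position 9: "a" => no
  Position 10: "c" => MATCH
  Position 11: "c" => MATCH
Total occurrences: 4

4


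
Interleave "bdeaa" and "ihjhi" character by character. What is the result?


Interleaving "bdeaa" and "ihjhi":
  Position 0: 'b' from first, 'i' from second => "bi"
  Position 1: 'd' from first, 'h' from second => "dh"
  Position 2: 'e' from first, 'j' from second => "ej"
  Position 3: 'a' from first, 'h' from second => "ah"
  Position 4: 'a' from first, 'i' from second => "ai"
Result: bidhejahai

bidhejahai


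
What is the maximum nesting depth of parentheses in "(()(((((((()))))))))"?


Input: "(()(((((((()))))))))"
Tracking depth:
  Position 0 '(': depth becomes 1
  Position 1 '(': depth becomes 2
  Position 2 ')': depth becomes 1
  Position 3 '(': depth becomes 2
  Position 4 '(': depth becomes 3
  Position 5 '(': depth becomes 4
  Position 6 '(': depth becomes 5
  Position 7 '(': depth becomes 6
  Position 8 '(': depth becomes 7
  Position 9 '(': depth becomes 8
  Position 10 '(': depth becomes 9
  Position 11 ')': depth becomes 8
  Position 12 ')': depth becomes 7
  Position 13 ')': depth becomes 6
  Position 14 ')': depth becomes 5
  Position 15 ')': depth becomes 4
  Position 16 ')': depth becomes 3
  Position 17 ')': depth becomes 2
  Position 18 ')': depth becomes 1
  Position 19 ')': depth becomes 0
Maximum depth reached: 9

9


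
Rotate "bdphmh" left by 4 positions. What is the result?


Input: "bdphmh", rotate left by 4
First 4 characters: "bdph"
Remaining characters: "mh"
Concatenate remaining + first: "mh" + "bdph" = "mhbdph"

mhbdph


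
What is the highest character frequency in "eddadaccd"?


Input: eddadaccd
Character counts:
  'a': 2
  'c': 2
  'd': 4
  'e': 1
Maximum frequency: 4

4


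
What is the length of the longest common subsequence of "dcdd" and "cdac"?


LCS of "dcdd" and "cdac"
DP table:
           c    d    a    c
      0    0    0    0    0
  d   0    0    1    1    1
  c   0    1    1    1    2
  d   0    1    2    2    2
  d   0    1    2    2    2
LCS length = dp[4][4] = 2

2


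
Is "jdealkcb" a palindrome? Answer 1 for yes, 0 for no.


Input: jdealkcb
Reversed: bcklaedj
  Compare pos 0 ('j') with pos 7 ('b'): MISMATCH
  Compare pos 1 ('d') with pos 6 ('c'): MISMATCH
  Compare pos 2 ('e') with pos 5 ('k'): MISMATCH
  Compare pos 3 ('a') with pos 4 ('l'): MISMATCH
Result: not a palindrome

0


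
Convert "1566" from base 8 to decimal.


Input: "1566" in base 8
Positional expansion:
  Digit '1' (value 1) x 8^3 = 512
  Digit '5' (value 5) x 8^2 = 320
  Digit '6' (value 6) x 8^1 = 48
  Digit '6' (value 6) x 8^0 = 6
Sum = 886

886


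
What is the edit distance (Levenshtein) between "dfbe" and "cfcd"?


Computing edit distance: "dfbe" -> "cfcd"
DP table:
           c    f    c    d
      0    1    2    3    4
  d   1    1    2    3    3
  f   2    2    1    2    3
  b   3    3    2    2    3
  e   4    4    3    3    3
Edit distance = dp[4][4] = 3

3


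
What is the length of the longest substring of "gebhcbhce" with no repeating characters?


Input: "gebhcbhce"
Sliding window (track last position of each char):
  Position 0 ('g'): window [0,0] length 1 -- new best
  Position 1 ('e'): window [0,1] length 2 -- new best
  Position 2 ('b'): window [0,2] length 3 -- new best
  Position 3 ('h'): window [0,3] length 4 -- new best
  Position 4 ('c'): window [0,4] length 5 -- new best
  Position 5 ('b'): repeat (last at 2), move window start to 3
  Position 5 ('b'): window [3,5] length 3
  Position 6 ('h'): repeat (last at 3), move window start to 4
  Position 6 ('h'): window [4,6] length 3
  Position 7 ('c'): repeat (last at 4), move window start to 5
  Position 7 ('c'): window [5,7] length 3
  Position 8 ('e'): window [5,8] length 4
Longest substring with no repeats: "gebhc" with length 5

5


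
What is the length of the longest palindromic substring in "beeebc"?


Input: "beeebc"
Checking substrings for palindromes:
  [0:5] "beeeb" (len 5) => palindrome
  [1:4] "eee" (len 3) => palindrome
  [1:3] "ee" (len 2) => palindrome
  [2:4] "ee" (len 2) => palindrome
Longest palindromic substring: "beeeb" with length 5

5


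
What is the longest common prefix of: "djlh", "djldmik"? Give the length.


Words: djlh, djldmik
  Position 0: all 'd' => match
  Position 1: all 'j' => match
  Position 2: all 'l' => match
  Position 3: ('h', 'd') => mismatch, stop
LCP = "djl" (length 3)

3


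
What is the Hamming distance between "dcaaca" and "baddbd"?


Comparing "dcaaca" and "baddbd" position by position:
  Position 0: 'd' vs 'b' => differ
  Position 1: 'c' vs 'a' => differ
  Position 2: 'a' vs 'd' => differ
  Position 3: 'a' vs 'd' => differ
  Position 4: 'c' vs 'b' => differ
  Position 5: 'a' vs 'd' => differ
Total differences (Hamming distance): 6

6


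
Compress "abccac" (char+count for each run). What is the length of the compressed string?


Input: abccac
Runs:
  'a' x 1 => "a1"
  'b' x 1 => "b1"
  'c' x 2 => "c2"
  'a' x 1 => "a1"
  'c' x 1 => "c1"
Compressed: "a1b1c2a1c1"
Compressed length: 10

10


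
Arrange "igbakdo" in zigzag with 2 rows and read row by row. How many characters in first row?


Zigzag "igbakdo" into 2 rows:
Placing characters:
  'i' => row 0
  'g' => row 1
  'b' => row 0
  'a' => row 1
  'k' => row 0
  'd' => row 1
  'o' => row 0
Rows:
  Row 0: "ibko"
  Row 1: "gad"
First row length: 4

4


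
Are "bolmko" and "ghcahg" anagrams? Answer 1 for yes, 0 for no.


Strings: "bolmko", "ghcahg"
Sorted first:  bklmoo
Sorted second: acgghh
Differ at position 0: 'b' vs 'a' => not anagrams

0


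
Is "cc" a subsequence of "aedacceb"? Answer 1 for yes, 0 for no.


Check if "cc" is a subsequence of "aedacceb"
Greedy scan:
  Position 0 ('a'): no match needed
  Position 1 ('e'): no match needed
  Position 2 ('d'): no match needed
  Position 3 ('a'): no match needed
  Position 4 ('c'): matches sub[0] = 'c'
  Position 5 ('c'): matches sub[1] = 'c'
  Position 6 ('e'): no match needed
  Position 7 ('b'): no match needed
All 2 characters matched => is a subsequence

1


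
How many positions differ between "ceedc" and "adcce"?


Comparing "ceedc" and "adcce" position by position:
  Position 0: 'c' vs 'a' => DIFFER
  Position 1: 'e' vs 'd' => DIFFER
  Position 2: 'e' vs 'c' => DIFFER
  Position 3: 'd' vs 'c' => DIFFER
  Position 4: 'c' vs 'e' => DIFFER
Positions that differ: 5

5


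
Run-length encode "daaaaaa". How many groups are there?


Input: daaaaaa
Scanning for consecutive runs:
  Group 1: 'd' x 1 (positions 0-0)
  Group 2: 'a' x 6 (positions 1-6)
Total groups: 2

2


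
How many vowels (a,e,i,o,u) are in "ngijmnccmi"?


Input: ngijmnccmi
Checking each character:
  'n' at position 0: consonant
  'g' at position 1: consonant
  'i' at position 2: vowel (running total: 1)
  'j' at position 3: consonant
  'm' at position 4: consonant
  'n' at position 5: consonant
  'c' at position 6: consonant
  'c' at position 7: consonant
  'm' at position 8: consonant
  'i' at position 9: vowel (running total: 2)
Total vowels: 2

2


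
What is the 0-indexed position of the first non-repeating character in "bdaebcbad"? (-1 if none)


Input: bdaebcbad
Character frequencies:
  'a': 2
  'b': 3
  'c': 1
  'd': 2
  'e': 1
Scanning left to right for freq == 1:
  Position 0 ('b'): freq=3, skip
  Position 1 ('d'): freq=2, skip
  Position 2 ('a'): freq=2, skip
  Position 3 ('e'): unique! => answer = 3

3


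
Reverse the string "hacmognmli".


Input: hacmognmli
Reading characters right to left:
  Position 9: 'i'
  Position 8: 'l'
  Position 7: 'm'
  Position 6: 'n'
  Position 5: 'g'
  Position 4: 'o'
  Position 3: 'm'
  Position 2: 'c'
  Position 1: 'a'
  Position 0: 'h'
Reversed: ilmngomcah

ilmngomcah


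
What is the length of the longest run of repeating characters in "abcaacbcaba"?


Input: "abcaacbcaba"
Scanning for longest run:
  Position 1 ('b'): new char, reset run to 1
  Position 2 ('c'): new char, reset run to 1
  Position 3 ('a'): new char, reset run to 1
  Position 4 ('a'): continues run of 'a', length=2
  Position 5 ('c'): new char, reset run to 1
  Position 6 ('b'): new char, reset run to 1
  Position 7 ('c'): new char, reset run to 1
  Position 8 ('a'): new char, reset run to 1
  Position 9 ('b'): new char, reset run to 1
  Position 10 ('a'): new char, reset run to 1
Longest run: 'a' with length 2

2


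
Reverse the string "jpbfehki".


Input: jpbfehki
Reading characters right to left:
  Position 7: 'i'
  Position 6: 'k'
  Position 5: 'h'
  Position 4: 'e'
  Position 3: 'f'
  Position 2: 'b'
  Position 1: 'p'
  Position 0: 'j'
Reversed: ikhefbpj

ikhefbpj


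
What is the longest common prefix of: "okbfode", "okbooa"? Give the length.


Words: okbfode, okbooa
  Position 0: all 'o' => match
  Position 1: all 'k' => match
  Position 2: all 'b' => match
  Position 3: ('f', 'o') => mismatch, stop
LCP = "okb" (length 3)

3


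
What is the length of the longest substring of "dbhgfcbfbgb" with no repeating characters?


Input: "dbhgfcbfbgb"
Sliding window (track last position of each char):
  Position 0 ('d'): window [0,0] length 1 -- new best
  Position 1 ('b'): window [0,1] length 2 -- new best
  Position 2 ('h'): window [0,2] length 3 -- new best
  Position 3 ('g'): window [0,3] length 4 -- new best
  Position 4 ('f'): window [0,4] length 5 -- new best
  Position 5 ('c'): window [0,5] length 6 -- new best
  Position 6 ('b'): repeat (last at 1), move window start to 2
  Position 6 ('b'): window [2,6] length 5
  Position 7 ('f'): repeat (last at 4), move window start to 5
  Position 7 ('f'): window [5,7] length 3
  Position 8 ('b'): repeat (last at 6), move window start to 7
  Position 8 ('b'): window [7,8] length 2
  Position 9 ('g'): window [7,9] length 3
  Position 10 ('b'): repeat (last at 8), move window start to 9
  Position 10 ('b'): window [9,10] length 2
Longest substring with no repeats: "dbhgfc" with length 6

6


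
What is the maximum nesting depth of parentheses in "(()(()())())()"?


Input: "(()(()())())()"
Tracking depth:
  Position 0 '(': depth becomes 1
  Position 1 '(': depth becomes 2
  Position 2 ')': depth becomes 1
  Position 3 '(': depth becomes 2
  Position 4 '(': depth becomes 3
  Position 5 ')': depth becomes 2
  Position 6 '(': depth becomes 3
  Position 7 ')': depth becomes 2
  Position 8 ')': depth becomes 1
  Position 9 '(': depth becomes 2
  Position 10 ')': depth becomes 1
  Position 11 ')': depth becomes 0
  Position 12 '(': depth becomes 1
  Position 13 ')': depth becomes 0
Maximum depth reached: 3

3


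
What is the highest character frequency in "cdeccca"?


Input: cdeccca
Character counts:
  'a': 1
  'c': 4
  'd': 1
  'e': 1
Maximum frequency: 4

4


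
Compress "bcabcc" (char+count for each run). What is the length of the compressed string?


Input: bcabcc
Runs:
  'b' x 1 => "b1"
  'c' x 1 => "c1"
  'a' x 1 => "a1"
  'b' x 1 => "b1"
  'c' x 2 => "c2"
Compressed: "b1c1a1b1c2"
Compressed length: 10

10


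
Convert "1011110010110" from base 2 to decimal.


Input: "1011110010110" in base 2
Positional expansion:
  Digit '1' (value 1) x 2^12 = 4096
  Digit '0' (value 0) x 2^11 = 0
  Digit '1' (value 1) x 2^10 = 1024
  Digit '1' (value 1) x 2^9 = 512
  Digit '1' (value 1) x 2^8 = 256
  Digit '1' (value 1) x 2^7 = 128
  Digit '0' (value 0) x 2^6 = 0
  Digit '0' (value 0) x 2^5 = 0
  Digit '1' (value 1) x 2^4 = 16
  Digit '0' (value 0) x 2^3 = 0
  Digit '1' (value 1) x 2^2 = 4
  Digit '1' (value 1) x 2^1 = 2
  Digit '0' (value 0) x 2^0 = 0
Sum = 6038

6038


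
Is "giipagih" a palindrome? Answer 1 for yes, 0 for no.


Input: giipagih
Reversed: higapiig
  Compare pos 0 ('g') with pos 7 ('h'): MISMATCH
  Compare pos 1 ('i') with pos 6 ('i'): match
  Compare pos 2 ('i') with pos 5 ('g'): MISMATCH
  Compare pos 3 ('p') with pos 4 ('a'): MISMATCH
Result: not a palindrome

0


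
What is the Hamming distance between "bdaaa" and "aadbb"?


Comparing "bdaaa" and "aadbb" position by position:
  Position 0: 'b' vs 'a' => differ
  Position 1: 'd' vs 'a' => differ
  Position 2: 'a' vs 'd' => differ
  Position 3: 'a' vs 'b' => differ
  Position 4: 'a' vs 'b' => differ
Total differences (Hamming distance): 5

5


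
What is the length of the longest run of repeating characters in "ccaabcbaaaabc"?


Input: "ccaabcbaaaabc"
Scanning for longest run:
  Position 1 ('c'): continues run of 'c', length=2
  Position 2 ('a'): new char, reset run to 1
  Position 3 ('a'): continues run of 'a', length=2
  Position 4 ('b'): new char, reset run to 1
  Position 5 ('c'): new char, reset run to 1
  Position 6 ('b'): new char, reset run to 1
  Position 7 ('a'): new char, reset run to 1
  Position 8 ('a'): continues run of 'a', length=2
  Position 9 ('a'): continues run of 'a', length=3
  Position 10 ('a'): continues run of 'a', length=4
  Position 11 ('b'): new char, reset run to 1
  Position 12 ('c'): new char, reset run to 1
Longest run: 'a' with length 4

4


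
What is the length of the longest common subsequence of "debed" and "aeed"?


LCS of "debed" and "aeed"
DP table:
           a    e    e    d
      0    0    0    0    0
  d   0    0    0    0    1
  e   0    0    1    1    1
  b   0    0    1    1    1
  e   0    0    1    2    2
  d   0    0    1    2    3
LCS length = dp[5][4] = 3

3


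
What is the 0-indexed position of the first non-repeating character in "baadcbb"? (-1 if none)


Input: baadcbb
Character frequencies:
  'a': 2
  'b': 3
  'c': 1
  'd': 1
Scanning left to right for freq == 1:
  Position 0 ('b'): freq=3, skip
  Position 1 ('a'): freq=2, skip
  Position 2 ('a'): freq=2, skip
  Position 3 ('d'): unique! => answer = 3

3


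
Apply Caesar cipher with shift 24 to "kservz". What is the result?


Caesar cipher: shift "kservz" by 24
  'k' (pos 10) + 24 = pos 8 = 'i'
  's' (pos 18) + 24 = pos 16 = 'q'
  'e' (pos 4) + 24 = pos 2 = 'c'
  'r' (pos 17) + 24 = pos 15 = 'p'
  'v' (pos 21) + 24 = pos 19 = 't'
  'z' (pos 25) + 24 = pos 23 = 'x'
Result: iqcptx

iqcptx


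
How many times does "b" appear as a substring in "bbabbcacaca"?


Searching for "b" in "bbabbcacaca"
Scanning each position:
  Position 0: "b" => MATCH
  Position 1: "b" => MATCH
  Position 2: "a" => no
  Position 3: "b" => MATCH
  Position 4: "b" => MATCH
  Position 5: "c" => no
  Position 6: "a" => no
  Position 7: "c" => no
  Position 8: "a" => no
  Position 9: "c" => no
  Position 10: "a" => no
Total occurrences: 4

4


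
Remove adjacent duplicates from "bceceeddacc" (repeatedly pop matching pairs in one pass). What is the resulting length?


Input: bceceeddacc
Stack-based adjacent duplicate removal:
  Read 'b': push. Stack: b
  Read 'c': push. Stack: bc
  Read 'e': push. Stack: bce
  Read 'c': push. Stack: bcec
  Read 'e': push. Stack: bcece
  Read 'e': matches stack top 'e' => pop. Stack: bcec
  Read 'd': push. Stack: bcecd
  Read 'd': matches stack top 'd' => pop. Stack: bcec
  Read 'a': push. Stack: bceca
  Read 'c': push. Stack: bcecac
  Read 'c': matches stack top 'c' => pop. Stack: bceca
Final stack: "bceca" (length 5)

5


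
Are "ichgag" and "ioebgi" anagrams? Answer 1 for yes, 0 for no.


Strings: "ichgag", "ioebgi"
Sorted first:  acgghi
Sorted second: begiio
Differ at position 0: 'a' vs 'b' => not anagrams

0


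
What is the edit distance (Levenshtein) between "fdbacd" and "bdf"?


Computing edit distance: "fdbacd" -> "bdf"
DP table:
           b    d    f
      0    1    2    3
  f   1    1    2    2
  d   2    2    1    2
  b   3    2    2    2
  a   4    3    3    3
  c   5    4    4    4
  d   6    5    4    5
Edit distance = dp[6][3] = 5

5


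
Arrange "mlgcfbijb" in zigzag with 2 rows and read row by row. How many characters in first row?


Zigzag "mlgcfbijb" into 2 rows:
Placing characters:
  'm' => row 0
  'l' => row 1
  'g' => row 0
  'c' => row 1
  'f' => row 0
  'b' => row 1
  'i' => row 0
  'j' => row 1
  'b' => row 0
Rows:
  Row 0: "mgfib"
  Row 1: "lcbj"
First row length: 5

5


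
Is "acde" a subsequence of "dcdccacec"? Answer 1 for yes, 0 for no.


Check if "acde" is a subsequence of "dcdccacec"
Greedy scan:
  Position 0 ('d'): no match needed
  Position 1 ('c'): no match needed
  Position 2 ('d'): no match needed
  Position 3 ('c'): no match needed
  Position 4 ('c'): no match needed
  Position 5 ('a'): matches sub[0] = 'a'
  Position 6 ('c'): matches sub[1] = 'c'
  Position 7 ('e'): no match needed
  Position 8 ('c'): no match needed
Only matched 2/4 characters => not a subsequence

0


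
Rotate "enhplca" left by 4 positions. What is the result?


Input: "enhplca", rotate left by 4
First 4 characters: "enhp"
Remaining characters: "lca"
Concatenate remaining + first: "lca" + "enhp" = "lcaenhp"

lcaenhp


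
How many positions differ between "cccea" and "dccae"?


Comparing "cccea" and "dccae" position by position:
  Position 0: 'c' vs 'd' => DIFFER
  Position 1: 'c' vs 'c' => same
  Position 2: 'c' vs 'c' => same
  Position 3: 'e' vs 'a' => DIFFER
  Position 4: 'a' vs 'e' => DIFFER
Positions that differ: 3

3


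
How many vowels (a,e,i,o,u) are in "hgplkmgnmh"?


Input: hgplkmgnmh
Checking each character:
  'h' at position 0: consonant
  'g' at position 1: consonant
  'p' at position 2: consonant
  'l' at position 3: consonant
  'k' at position 4: consonant
  'm' at position 5: consonant
  'g' at position 6: consonant
  'n' at position 7: consonant
  'm' at position 8: consonant
  'h' at position 9: consonant
Total vowels: 0

0


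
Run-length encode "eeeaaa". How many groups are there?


Input: eeeaaa
Scanning for consecutive runs:
  Group 1: 'e' x 3 (positions 0-2)
  Group 2: 'a' x 3 (positions 3-5)
Total groups: 2

2


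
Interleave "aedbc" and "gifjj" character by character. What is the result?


Interleaving "aedbc" and "gifjj":
  Position 0: 'a' from first, 'g' from second => "ag"
  Position 1: 'e' from first, 'i' from second => "ei"
  Position 2: 'd' from first, 'f' from second => "df"
  Position 3: 'b' from first, 'j' from second => "bj"
  Position 4: 'c' from first, 'j' from second => "cj"
Result: ageidfbjcj

ageidfbjcj


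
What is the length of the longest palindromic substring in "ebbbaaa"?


Input: "ebbbaaa"
Checking substrings for palindromes:
  [1:4] "bbb" (len 3) => palindrome
  [4:7] "aaa" (len 3) => palindrome
  [1:3] "bb" (len 2) => palindrome
  [2:4] "bb" (len 2) => palindrome
  [4:6] "aa" (len 2) => palindrome
  [5:7] "aa" (len 2) => palindrome
Longest palindromic substring: "bbb" with length 3

3


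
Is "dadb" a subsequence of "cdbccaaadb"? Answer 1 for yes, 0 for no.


Check if "dadb" is a subsequence of "cdbccaaadb"
Greedy scan:
  Position 0 ('c'): no match needed
  Position 1 ('d'): matches sub[0] = 'd'
  Position 2 ('b'): no match needed
  Position 3 ('c'): no match needed
  Position 4 ('c'): no match needed
  Position 5 ('a'): matches sub[1] = 'a'
  Position 6 ('a'): no match needed
  Position 7 ('a'): no match needed
  Position 8 ('d'): matches sub[2] = 'd'
  Position 9 ('b'): matches sub[3] = 'b'
All 4 characters matched => is a subsequence

1


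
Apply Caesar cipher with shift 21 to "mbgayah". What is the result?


Caesar cipher: shift "mbgayah" by 21
  'm' (pos 12) + 21 = pos 7 = 'h'
  'b' (pos 1) + 21 = pos 22 = 'w'
  'g' (pos 6) + 21 = pos 1 = 'b'
  'a' (pos 0) + 21 = pos 21 = 'v'
  'y' (pos 24) + 21 = pos 19 = 't'
  'a' (pos 0) + 21 = pos 21 = 'v'
  'h' (pos 7) + 21 = pos 2 = 'c'
Result: hwbvtvc

hwbvtvc


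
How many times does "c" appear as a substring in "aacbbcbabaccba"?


Searching for "c" in "aacbbcbabaccba"
Scanning each position:
  Position 0: "a" => no
  Position 1: "a" => no
  Position 2: "c" => MATCH
  Position 3: "b" => no
  Position 4: "b" => no
  Position 5: "c" => MATCH
  Position 6: "b" => no
  Position 7: "a" => no
  Position 8: "b" => no
  Position 9: "a" => no
  Position 10: "c" => MATCH
  Position 11: "c" => MATCH
  Position 12: "b" => no
  Position 13: "a" => no
Total occurrences: 4

4


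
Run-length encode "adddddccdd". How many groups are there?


Input: adddddccdd
Scanning for consecutive runs:
  Group 1: 'a' x 1 (positions 0-0)
  Group 2: 'd' x 5 (positions 1-5)
  Group 3: 'c' x 2 (positions 6-7)
  Group 4: 'd' x 2 (positions 8-9)
Total groups: 4

4


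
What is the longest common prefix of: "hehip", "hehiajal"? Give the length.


Words: hehip, hehiajal
  Position 0: all 'h' => match
  Position 1: all 'e' => match
  Position 2: all 'h' => match
  Position 3: all 'i' => match
  Position 4: ('p', 'a') => mismatch, stop
LCP = "hehi" (length 4)

4


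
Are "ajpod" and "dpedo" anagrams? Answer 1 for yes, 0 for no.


Strings: "ajpod", "dpedo"
Sorted first:  adjop
Sorted second: ddeop
Differ at position 0: 'a' vs 'd' => not anagrams

0


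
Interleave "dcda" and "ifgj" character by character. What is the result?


Interleaving "dcda" and "ifgj":
  Position 0: 'd' from first, 'i' from second => "di"
  Position 1: 'c' from first, 'f' from second => "cf"
  Position 2: 'd' from first, 'g' from second => "dg"
  Position 3: 'a' from first, 'j' from second => "aj"
Result: dicfdgaj

dicfdgaj


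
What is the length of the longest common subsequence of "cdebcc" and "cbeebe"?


LCS of "cdebcc" and "cbeebe"
DP table:
           c    b    e    e    b    e
      0    0    0    0    0    0    0
  c   0    1    1    1    1    1    1
  d   0    1    1    1    1    1    1
  e   0    1    1    2    2    2    2
  b   0    1    2    2    2    3    3
  c   0    1    2    2    2    3    3
  c   0    1    2    2    2    3    3
LCS length = dp[6][6] = 3

3


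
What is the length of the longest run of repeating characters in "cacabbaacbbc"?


Input: "cacabbaacbbc"
Scanning for longest run:
  Position 1 ('a'): new char, reset run to 1
  Position 2 ('c'): new char, reset run to 1
  Position 3 ('a'): new char, reset run to 1
  Position 4 ('b'): new char, reset run to 1
  Position 5 ('b'): continues run of 'b', length=2
  Position 6 ('a'): new char, reset run to 1
  Position 7 ('a'): continues run of 'a', length=2
  Position 8 ('c'): new char, reset run to 1
  Position 9 ('b'): new char, reset run to 1
  Position 10 ('b'): continues run of 'b', length=2
  Position 11 ('c'): new char, reset run to 1
Longest run: 'b' with length 2

2


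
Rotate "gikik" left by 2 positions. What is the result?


Input: "gikik", rotate left by 2
First 2 characters: "gi"
Remaining characters: "kik"
Concatenate remaining + first: "kik" + "gi" = "kikgi"

kikgi


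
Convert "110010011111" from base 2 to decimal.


Input: "110010011111" in base 2
Positional expansion:
  Digit '1' (value 1) x 2^11 = 2048
  Digit '1' (value 1) x 2^10 = 1024
  Digit '0' (value 0) x 2^9 = 0
  Digit '0' (value 0) x 2^8 = 0
  Digit '1' (value 1) x 2^7 = 128
  Digit '0' (value 0) x 2^6 = 0
  Digit '0' (value 0) x 2^5 = 0
  Digit '1' (value 1) x 2^4 = 16
  Digit '1' (value 1) x 2^3 = 8
  Digit '1' (value 1) x 2^2 = 4
  Digit '1' (value 1) x 2^1 = 2
  Digit '1' (value 1) x 2^0 = 1
Sum = 3231

3231


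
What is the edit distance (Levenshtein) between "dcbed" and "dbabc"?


Computing edit distance: "dcbed" -> "dbabc"
DP table:
           d    b    a    b    c
      0    1    2    3    4    5
  d   1    0    1    2    3    4
  c   2    1    1    2    3    3
  b   3    2    1    2    2    3
  e   4    3    2    2    3    3
  d   5    4    3    3    3    4
Edit distance = dp[5][5] = 4

4


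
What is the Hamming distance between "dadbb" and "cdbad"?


Comparing "dadbb" and "cdbad" position by position:
  Position 0: 'd' vs 'c' => differ
  Position 1: 'a' vs 'd' => differ
  Position 2: 'd' vs 'b' => differ
  Position 3: 'b' vs 'a' => differ
  Position 4: 'b' vs 'd' => differ
Total differences (Hamming distance): 5

5


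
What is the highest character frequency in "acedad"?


Input: acedad
Character counts:
  'a': 2
  'c': 1
  'd': 2
  'e': 1
Maximum frequency: 2

2


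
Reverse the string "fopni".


Input: fopni
Reading characters right to left:
  Position 4: 'i'
  Position 3: 'n'
  Position 2: 'p'
  Position 1: 'o'
  Position 0: 'f'
Reversed: inpof

inpof


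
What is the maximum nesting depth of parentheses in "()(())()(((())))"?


Input: "()(())()(((())))"
Tracking depth:
  Position 0 '(': depth becomes 1
  Position 1 ')': depth becomes 0
  Position 2 '(': depth becomes 1
  Position 3 '(': depth becomes 2
  Position 4 ')': depth becomes 1
  Position 5 ')': depth becomes 0
  Position 6 '(': depth becomes 1
  Position 7 ')': depth becomes 0
  Position 8 '(': depth becomes 1
  Position 9 '(': depth becomes 2
  Position 10 '(': depth becomes 3
  Position 11 '(': depth becomes 4
  Position 12 ')': depth becomes 3
  Position 13 ')': depth becomes 2
  Position 14 ')': depth becomes 1
  Position 15 ')': depth becomes 0
Maximum depth reached: 4

4


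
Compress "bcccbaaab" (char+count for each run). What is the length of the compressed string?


Input: bcccbaaab
Runs:
  'b' x 1 => "b1"
  'c' x 3 => "c3"
  'b' x 1 => "b1"
  'a' x 3 => "a3"
  'b' x 1 => "b1"
Compressed: "b1c3b1a3b1"
Compressed length: 10

10


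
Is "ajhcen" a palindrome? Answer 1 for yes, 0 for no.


Input: ajhcen
Reversed: nechja
  Compare pos 0 ('a') with pos 5 ('n'): MISMATCH
  Compare pos 1 ('j') with pos 4 ('e'): MISMATCH
  Compare pos 2 ('h') with pos 3 ('c'): MISMATCH
Result: not a palindrome

0


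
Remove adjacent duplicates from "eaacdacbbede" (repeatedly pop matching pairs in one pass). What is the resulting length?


Input: eaacdacbbede
Stack-based adjacent duplicate removal:
  Read 'e': push. Stack: e
  Read 'a': push. Stack: ea
  Read 'a': matches stack top 'a' => pop. Stack: e
  Read 'c': push. Stack: ec
  Read 'd': push. Stack: ecd
  Read 'a': push. Stack: ecda
  Read 'c': push. Stack: ecdac
  Read 'b': push. Stack: ecdacb
  Read 'b': matches stack top 'b' => pop. Stack: ecdac
  Read 'e': push. Stack: ecdace
  Read 'd': push. Stack: ecdaced
  Read 'e': push. Stack: ecdacede
Final stack: "ecdacede" (length 8)

8


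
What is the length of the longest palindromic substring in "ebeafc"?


Input: "ebeafc"
Checking substrings for palindromes:
  [0:3] "ebe" (len 3) => palindrome
Longest palindromic substring: "ebe" with length 3

3


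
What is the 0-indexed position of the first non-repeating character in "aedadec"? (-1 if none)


Input: aedadec
Character frequencies:
  'a': 2
  'c': 1
  'd': 2
  'e': 2
Scanning left to right for freq == 1:
  Position 0 ('a'): freq=2, skip
  Position 1 ('e'): freq=2, skip
  Position 2 ('d'): freq=2, skip
  Position 3 ('a'): freq=2, skip
  Position 4 ('d'): freq=2, skip
  Position 5 ('e'): freq=2, skip
  Position 6 ('c'): unique! => answer = 6

6


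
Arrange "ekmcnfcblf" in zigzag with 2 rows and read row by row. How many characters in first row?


Zigzag "ekmcnfcblf" into 2 rows:
Placing characters:
  'e' => row 0
  'k' => row 1
  'm' => row 0
  'c' => row 1
  'n' => row 0
  'f' => row 1
  'c' => row 0
  'b' => row 1
  'l' => row 0
  'f' => row 1
Rows:
  Row 0: "emncl"
  Row 1: "kcfbf"
First row length: 5

5


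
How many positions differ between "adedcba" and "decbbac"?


Comparing "adedcba" and "decbbac" position by position:
  Position 0: 'a' vs 'd' => DIFFER
  Position 1: 'd' vs 'e' => DIFFER
  Position 2: 'e' vs 'c' => DIFFER
  Position 3: 'd' vs 'b' => DIFFER
  Position 4: 'c' vs 'b' => DIFFER
  Position 5: 'b' vs 'a' => DIFFER
  Position 6: 'a' vs 'c' => DIFFER
Positions that differ: 7

7


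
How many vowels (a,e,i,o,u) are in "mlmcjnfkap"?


Input: mlmcjnfkap
Checking each character:
  'm' at position 0: consonant
  'l' at position 1: consonant
  'm' at position 2: consonant
  'c' at position 3: consonant
  'j' at position 4: consonant
  'n' at position 5: consonant
  'f' at position 6: consonant
  'k' at position 7: consonant
  'a' at position 8: vowel (running total: 1)
  'p' at position 9: consonant
Total vowels: 1

1


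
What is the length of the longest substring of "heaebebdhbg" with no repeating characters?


Input: "heaebebdhbg"
Sliding window (track last position of each char):
  Position 0 ('h'): window [0,0] length 1 -- new best
  Position 1 ('e'): window [0,1] length 2 -- new best
  Position 2 ('a'): window [0,2] length 3 -- new best
  Position 3 ('e'): repeat (last at 1), move window start to 2
  Position 3 ('e'): window [2,3] length 2
  Position 4 ('b'): window [2,4] length 3
  Position 5 ('e'): repeat (last at 3), move window start to 4
  Position 5 ('e'): window [4,5] length 2
  Position 6 ('b'): repeat (last at 4), move window start to 5
  Position 6 ('b'): window [5,6] length 2
  Position 7 ('d'): window [5,7] length 3
  Position 8 ('h'): window [5,8] length 4 -- new best
  Position 9 ('b'): repeat (last at 6), move window start to 7
  Position 9 ('b'): window [7,9] length 3
  Position 10 ('g'): window [7,10] length 4
Longest substring with no repeats: "ebdh" with length 4

4


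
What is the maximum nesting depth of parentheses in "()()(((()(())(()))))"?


Input: "()()(((()(())(()))))"
Tracking depth:
  Position 0 '(': depth becomes 1
  Position 1 ')': depth becomes 0
  Position 2 '(': depth becomes 1
  Position 3 ')': depth becomes 0
  Position 4 '(': depth becomes 1
  Position 5 '(': depth becomes 2
  Position 6 '(': depth becomes 3
  Position 7 '(': depth becomes 4
  Position 8 ')': depth becomes 3
  Position 9 '(': depth becomes 4
  Position 10 '(': depth becomes 5
  Position 11 ')': depth becomes 4
  Position 12 ')': depth becomes 3
  Position 13 '(': depth becomes 4
  Position 14 '(': depth becomes 5
  Position 15 ')': depth becomes 4
  Position 16 ')': depth becomes 3
  Position 17 ')': depth becomes 2
  Position 18 ')': depth becomes 1
  Position 19 ')': depth becomes 0
Maximum depth reached: 5

5


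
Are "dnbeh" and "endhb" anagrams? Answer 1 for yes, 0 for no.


Strings: "dnbeh", "endhb"
Sorted first:  bdehn
Sorted second: bdehn
Sorted forms match => anagrams

1


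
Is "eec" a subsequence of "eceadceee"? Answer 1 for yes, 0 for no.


Check if "eec" is a subsequence of "eceadceee"
Greedy scan:
  Position 0 ('e'): matches sub[0] = 'e'
  Position 1 ('c'): no match needed
  Position 2 ('e'): matches sub[1] = 'e'
  Position 3 ('a'): no match needed
  Position 4 ('d'): no match needed
  Position 5 ('c'): matches sub[2] = 'c'
  Position 6 ('e'): no match needed
  Position 7 ('e'): no match needed
  Position 8 ('e'): no match needed
All 3 characters matched => is a subsequence

1


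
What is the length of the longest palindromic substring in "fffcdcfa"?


Input: "fffcdcfa"
Checking substrings for palindromes:
  [2:7] "fcdcf" (len 5) => palindrome
  [0:3] "fff" (len 3) => palindrome
  [3:6] "cdc" (len 3) => palindrome
  [0:2] "ff" (len 2) => palindrome
  [1:3] "ff" (len 2) => palindrome
Longest palindromic substring: "fcdcf" with length 5

5


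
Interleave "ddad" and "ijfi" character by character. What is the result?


Interleaving "ddad" and "ijfi":
  Position 0: 'd' from first, 'i' from second => "di"
  Position 1: 'd' from first, 'j' from second => "dj"
  Position 2: 'a' from first, 'f' from second => "af"
  Position 3: 'd' from first, 'i' from second => "di"
Result: didjafdi

didjafdi


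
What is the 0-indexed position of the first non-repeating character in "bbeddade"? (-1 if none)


Input: bbeddade
Character frequencies:
  'a': 1
  'b': 2
  'd': 3
  'e': 2
Scanning left to right for freq == 1:
  Position 0 ('b'): freq=2, skip
  Position 1 ('b'): freq=2, skip
  Position 2 ('e'): freq=2, skip
  Position 3 ('d'): freq=3, skip
  Position 4 ('d'): freq=3, skip
  Position 5 ('a'): unique! => answer = 5

5


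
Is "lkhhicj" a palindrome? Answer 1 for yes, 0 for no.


Input: lkhhicj
Reversed: jcihhkl
  Compare pos 0 ('l') with pos 6 ('j'): MISMATCH
  Compare pos 1 ('k') with pos 5 ('c'): MISMATCH
  Compare pos 2 ('h') with pos 4 ('i'): MISMATCH
Result: not a palindrome

0


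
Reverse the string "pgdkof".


Input: pgdkof
Reading characters right to left:
  Position 5: 'f'
  Position 4: 'o'
  Position 3: 'k'
  Position 2: 'd'
  Position 1: 'g'
  Position 0: 'p'
Reversed: fokdgp

fokdgp


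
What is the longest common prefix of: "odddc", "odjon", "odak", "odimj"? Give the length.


Words: odddc, odjon, odak, odimj
  Position 0: all 'o' => match
  Position 1: all 'd' => match
  Position 2: ('d', 'j', 'a', 'i') => mismatch, stop
LCP = "od" (length 2)

2


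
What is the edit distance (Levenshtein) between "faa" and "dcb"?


Computing edit distance: "faa" -> "dcb"
DP table:
           d    c    b
      0    1    2    3
  f   1    1    2    3
  a   2    2    2    3
  a   3    3    3    3
Edit distance = dp[3][3] = 3

3


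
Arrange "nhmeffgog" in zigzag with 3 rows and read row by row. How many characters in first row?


Zigzag "nhmeffgog" into 3 rows:
Placing characters:
  'n' => row 0
  'h' => row 1
  'm' => row 2
  'e' => row 1
  'f' => row 0
  'f' => row 1
  'g' => row 2
  'o' => row 1
  'g' => row 0
Rows:
  Row 0: "nfg"
  Row 1: "hefo"
  Row 2: "mg"
First row length: 3

3


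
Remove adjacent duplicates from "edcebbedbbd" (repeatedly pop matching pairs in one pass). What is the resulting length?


Input: edcebbedbbd
Stack-based adjacent duplicate removal:
  Read 'e': push. Stack: e
  Read 'd': push. Stack: ed
  Read 'c': push. Stack: edc
  Read 'e': push. Stack: edce
  Read 'b': push. Stack: edceb
  Read 'b': matches stack top 'b' => pop. Stack: edce
  Read 'e': matches stack top 'e' => pop. Stack: edc
  Read 'd': push. Stack: edcd
  Read 'b': push. Stack: edcdb
  Read 'b': matches stack top 'b' => pop. Stack: edcd
  Read 'd': matches stack top 'd' => pop. Stack: edc
Final stack: "edc" (length 3)

3


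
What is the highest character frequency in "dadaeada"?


Input: dadaeada
Character counts:
  'a': 4
  'd': 3
  'e': 1
Maximum frequency: 4

4


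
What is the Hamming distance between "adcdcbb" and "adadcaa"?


Comparing "adcdcbb" and "adadcaa" position by position:
  Position 0: 'a' vs 'a' => same
  Position 1: 'd' vs 'd' => same
  Position 2: 'c' vs 'a' => differ
  Position 3: 'd' vs 'd' => same
  Position 4: 'c' vs 'c' => same
  Position 5: 'b' vs 'a' => differ
  Position 6: 'b' vs 'a' => differ
Total differences (Hamming distance): 3

3


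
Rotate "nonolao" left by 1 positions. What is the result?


Input: "nonolao", rotate left by 1
First 1 characters: "n"
Remaining characters: "onolao"
Concatenate remaining + first: "onolao" + "n" = "onolaon"

onolaon


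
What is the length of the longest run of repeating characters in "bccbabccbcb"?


Input: "bccbabccbcb"
Scanning for longest run:
  Position 1 ('c'): new char, reset run to 1
  Position 2 ('c'): continues run of 'c', length=2
  Position 3 ('b'): new char, reset run to 1
  Position 4 ('a'): new char, reset run to 1
  Position 5 ('b'): new char, reset run to 1
  Position 6 ('c'): new char, reset run to 1
  Position 7 ('c'): continues run of 'c', length=2
  Position 8 ('b'): new char, reset run to 1
  Position 9 ('c'): new char, reset run to 1
  Position 10 ('b'): new char, reset run to 1
Longest run: 'c' with length 2

2


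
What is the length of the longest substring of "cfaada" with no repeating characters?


Input: "cfaada"
Sliding window (track last position of each char):
  Position 0 ('c'): window [0,0] length 1 -- new best
  Position 1 ('f'): window [0,1] length 2 -- new best
  Position 2 ('a'): window [0,2] length 3 -- new best
  Position 3 ('a'): repeat (last at 2), move window start to 3
  Position 3 ('a'): window [3,3] length 1
  Position 4 ('d'): window [3,4] length 2
  Position 5 ('a'): repeat (last at 3), move window start to 4
  Position 5 ('a'): window [4,5] length 2
Longest substring with no repeats: "cfa" with length 3

3


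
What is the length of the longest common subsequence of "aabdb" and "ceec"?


LCS of "aabdb" and "ceec"
DP table:
           c    e    e    c
      0    0    0    0    0
  a   0    0    0    0    0
  a   0    0    0    0    0
  b   0    0    0    0    0
  d   0    0    0    0    0
  b   0    0    0    0    0
LCS length = dp[5][4] = 0

0


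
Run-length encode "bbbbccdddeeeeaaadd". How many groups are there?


Input: bbbbccdddeeeeaaadd
Scanning for consecutive runs:
  Group 1: 'b' x 4 (positions 0-3)
  Group 2: 'c' x 2 (positions 4-5)
  Group 3: 'd' x 3 (positions 6-8)
  Group 4: 'e' x 4 (positions 9-12)
  Group 5: 'a' x 3 (positions 13-15)
  Group 6: 'd' x 2 (positions 16-17)
Total groups: 6

6


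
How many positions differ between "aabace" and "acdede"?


Comparing "aabace" and "acdede" position by position:
  Position 0: 'a' vs 'a' => same
  Position 1: 'a' vs 'c' => DIFFER
  Position 2: 'b' vs 'd' => DIFFER
  Position 3: 'a' vs 'e' => DIFFER
  Position 4: 'c' vs 'd' => DIFFER
  Position 5: 'e' vs 'e' => same
Positions that differ: 4

4


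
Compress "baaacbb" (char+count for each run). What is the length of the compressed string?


Input: baaacbb
Runs:
  'b' x 1 => "b1"
  'a' x 3 => "a3"
  'c' x 1 => "c1"
  'b' x 2 => "b2"
Compressed: "b1a3c1b2"
Compressed length: 8

8


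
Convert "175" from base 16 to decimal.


Input: "175" in base 16
Positional expansion:
  Digit '1' (value 1) x 16^2 = 256
  Digit '7' (value 7) x 16^1 = 112
  Digit '5' (value 5) x 16^0 = 5
Sum = 373

373


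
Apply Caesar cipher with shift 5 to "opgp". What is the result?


Caesar cipher: shift "opgp" by 5
  'o' (pos 14) + 5 = pos 19 = 't'
  'p' (pos 15) + 5 = pos 20 = 'u'
  'g' (pos 6) + 5 = pos 11 = 'l'
  'p' (pos 15) + 5 = pos 20 = 'u'
Result: tulu

tulu


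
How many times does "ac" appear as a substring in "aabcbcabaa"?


Searching for "ac" in "aabcbcabaa"
Scanning each position:
  Position 0: "aa" => no
  Position 1: "ab" => no
  Position 2: "bc" => no
  Position 3: "cb" => no
  Position 4: "bc" => no
  Position 5: "ca" => no
  Position 6: "ab" => no
  Position 7: "ba" => no
  Position 8: "aa" => no
Total occurrences: 0

0


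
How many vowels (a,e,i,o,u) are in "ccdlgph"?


Input: ccdlgph
Checking each character:
  'c' at position 0: consonant
  'c' at position 1: consonant
  'd' at position 2: consonant
  'l' at position 3: consonant
  'g' at position 4: consonant
  'p' at position 5: consonant
  'h' at position 6: consonant
Total vowels: 0

0


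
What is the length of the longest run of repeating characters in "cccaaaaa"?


Input: "cccaaaaa"
Scanning for longest run:
  Position 1 ('c'): continues run of 'c', length=2
  Position 2 ('c'): continues run of 'c', length=3
  Position 3 ('a'): new char, reset run to 1
  Position 4 ('a'): continues run of 'a', length=2
  Position 5 ('a'): continues run of 'a', length=3
  Position 6 ('a'): continues run of 'a', length=4
  Position 7 ('a'): continues run of 'a', length=5
Longest run: 'a' with length 5

5
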